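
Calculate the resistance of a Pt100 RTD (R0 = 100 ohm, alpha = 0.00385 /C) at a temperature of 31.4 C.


The RTD equation: Rt = R0 * (1 + alpha * T).
Rt = 100 * (1 + 0.00385 * 31.4)
Rt = 100 * (1 + 0.12089)
Rt = 100 * 1.12089
Rt = 112.089 ohm

112.089 ohm


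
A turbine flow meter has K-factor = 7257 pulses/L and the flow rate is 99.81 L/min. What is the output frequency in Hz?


Frequency = K * Q / 60 (converting L/min to L/s).
f = 7257 * 99.81 / 60
f = 724321.17 / 60
f = 12072.02 Hz

12072.02 Hz


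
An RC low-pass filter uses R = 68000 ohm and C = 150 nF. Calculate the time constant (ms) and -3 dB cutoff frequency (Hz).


Time constant: tau = R * C.
tau = 68000 * 1.50e-07 = 0.0102 s
tau = 10.2 ms
Cutoff frequency: fc = 1 / (2*pi*R*C).
fc = 1 / (2*pi*0.0102) = 15.6 Hz

tau = 10.2 ms, fc = 15.6 Hz


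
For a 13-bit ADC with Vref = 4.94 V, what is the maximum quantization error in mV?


The maximum quantization error is +/- LSB/2.
LSB = Vref / 2^n = 4.94 / 8192 = 0.00060303 V
Max error = LSB / 2 = 0.00060303 / 2 = 0.00030151 V
Max error = 0.3015 mV

0.3015 mV


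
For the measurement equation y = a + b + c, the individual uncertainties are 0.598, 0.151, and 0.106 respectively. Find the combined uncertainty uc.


For a sum of independent quantities, uc = sqrt(u1^2 + u2^2 + u3^2).
uc = sqrt(0.598^2 + 0.151^2 + 0.106^2)
uc = sqrt(0.357604 + 0.022801 + 0.011236)
uc = 0.6258

0.6258


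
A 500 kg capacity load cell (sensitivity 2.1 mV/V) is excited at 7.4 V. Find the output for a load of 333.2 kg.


Vout = rated_output * Vex * (load / capacity).
Vout = 2.1 * 7.4 * (333.2 / 500)
Vout = 2.1 * 7.4 * 0.6664
Vout = 10.356 mV

10.356 mV


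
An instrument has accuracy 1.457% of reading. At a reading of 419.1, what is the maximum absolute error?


Absolute error = (accuracy% / 100) * reading.
Error = (1.457 / 100) * 419.1
Error = 0.01457 * 419.1
Error = 6.1063

6.1063


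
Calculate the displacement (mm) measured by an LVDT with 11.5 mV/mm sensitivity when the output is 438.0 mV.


Displacement = Vout / sensitivity.
d = 438.0 / 11.5
d = 38.087 mm

38.087 mm


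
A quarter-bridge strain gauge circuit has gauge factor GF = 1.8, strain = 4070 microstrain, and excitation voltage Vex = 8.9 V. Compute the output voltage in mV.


Quarter bridge output: Vout = (GF * epsilon * Vex) / 4.
Vout = (1.8 * 4070e-6 * 8.9) / 4
Vout = 0.0652014 / 4 V
Vout = 0.01630035 V = 16.3004 mV

16.3004 mV


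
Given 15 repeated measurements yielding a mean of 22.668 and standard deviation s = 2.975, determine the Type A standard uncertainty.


The standard uncertainty for Type A evaluation is u = s / sqrt(n).
u = 2.975 / sqrt(15)
u = 2.975 / 3.873
u = 0.7681

0.7681


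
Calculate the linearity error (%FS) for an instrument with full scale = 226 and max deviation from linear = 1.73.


Linearity error = (max deviation / full scale) * 100%.
Linearity = (1.73 / 226) * 100
Linearity = 0.765 %FS

0.765 %FS


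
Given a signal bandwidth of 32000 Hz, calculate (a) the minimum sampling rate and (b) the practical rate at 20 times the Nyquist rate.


By Nyquist theorem, fs_min = 2 * fmax.
fs_min = 2 * 32000 = 64000 Hz
Practical rate = 20 * fs_min = 20 * 64000 = 1280000 Hz

fs_min = 64000 Hz, fs_practical = 1280000 Hz


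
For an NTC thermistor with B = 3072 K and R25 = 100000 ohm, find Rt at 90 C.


NTC thermistor equation: Rt = R25 * exp(B * (1/T - 1/T25)).
T in Kelvin: 363.15 K, T25 = 298.15 K
1/T - 1/T25 = 1/363.15 - 1/298.15 = -0.00060033
B * (1/T - 1/T25) = 3072 * -0.00060033 = -1.8442
Rt = 100000 * exp(-1.8442) = 15814.8 ohm

15814.8 ohm


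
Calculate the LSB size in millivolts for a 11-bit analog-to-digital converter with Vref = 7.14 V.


The resolution (LSB) of an ADC is Vref / 2^n.
LSB = 7.14 / 2^11
LSB = 7.14 / 2048
LSB = 0.00348633 V = 3.48632812 mV

3.48632812 mV


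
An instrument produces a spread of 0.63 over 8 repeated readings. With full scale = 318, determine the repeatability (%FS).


Repeatability = (spread / full scale) * 100%.
R = (0.63 / 318) * 100
R = 0.198 %FS

0.198 %FS


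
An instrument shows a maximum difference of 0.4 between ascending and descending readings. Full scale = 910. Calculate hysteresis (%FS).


Hysteresis = (max difference / full scale) * 100%.
H = (0.4 / 910) * 100
H = 0.044 %FS

0.044 %FS


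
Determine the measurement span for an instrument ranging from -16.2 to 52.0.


Span = upper range - lower range.
Span = 52.0 - (-16.2)
Span = 68.2

68.2


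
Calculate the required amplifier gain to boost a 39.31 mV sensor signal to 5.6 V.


Gain = Vout / Vin (converting to same units).
G = 5.6 V / 39.31 mV
G = 5600.0 mV / 39.31 mV
G = 142.46

142.46


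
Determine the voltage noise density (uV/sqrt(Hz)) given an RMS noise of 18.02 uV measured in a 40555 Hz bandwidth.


Noise spectral density = Vrms / sqrt(BW).
NSD = 18.02 / sqrt(40555)
NSD = 18.02 / 201.3827
NSD = 0.0895 uV/sqrt(Hz)

0.0895 uV/sqrt(Hz)


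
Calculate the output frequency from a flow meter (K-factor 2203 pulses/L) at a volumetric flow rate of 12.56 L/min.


Frequency = K * Q / 60 (converting L/min to L/s).
f = 2203 * 12.56 / 60
f = 27669.68 / 60
f = 461.16 Hz

461.16 Hz


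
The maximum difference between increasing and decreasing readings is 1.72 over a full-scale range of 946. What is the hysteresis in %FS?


Hysteresis = (max difference / full scale) * 100%.
H = (1.72 / 946) * 100
H = 0.182 %FS

0.182 %FS


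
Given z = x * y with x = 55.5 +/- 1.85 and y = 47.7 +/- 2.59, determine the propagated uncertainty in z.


For a product z = x*y, the relative uncertainty is:
uz/z = sqrt((ux/x)^2 + (uy/y)^2)
Relative uncertainties: ux/x = 1.85/55.5 = 0.033333
uy/y = 2.59/47.7 = 0.054298
z = 55.5 * 47.7 = 2647.4
uz = 2647.4 * sqrt(0.033333^2 + 0.054298^2) = 168.671

168.671


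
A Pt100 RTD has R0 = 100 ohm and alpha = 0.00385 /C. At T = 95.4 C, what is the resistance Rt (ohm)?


The RTD equation: Rt = R0 * (1 + alpha * T).
Rt = 100 * (1 + 0.00385 * 95.4)
Rt = 100 * (1 + 0.36729)
Rt = 100 * 1.36729
Rt = 136.729 ohm

136.729 ohm


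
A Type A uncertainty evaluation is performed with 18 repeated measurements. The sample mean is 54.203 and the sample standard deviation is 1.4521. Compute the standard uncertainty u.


The standard uncertainty for Type A evaluation is u = s / sqrt(n).
u = 1.4521 / sqrt(18)
u = 1.4521 / 4.2426
u = 0.3423

0.3423


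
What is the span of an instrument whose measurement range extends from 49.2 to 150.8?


Span = upper range - lower range.
Span = 150.8 - (49.2)
Span = 101.6

101.6


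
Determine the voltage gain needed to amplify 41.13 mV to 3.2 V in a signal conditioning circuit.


Gain = Vout / Vin (converting to same units).
G = 3.2 V / 41.13 mV
G = 3200.0 mV / 41.13 mV
G = 77.8

77.8


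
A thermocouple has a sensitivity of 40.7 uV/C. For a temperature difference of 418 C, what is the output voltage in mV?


The thermocouple output V = sensitivity * dT.
V = 40.7 uV/C * 418 C
V = 17012.6 uV
V = 17.013 mV

17.013 mV


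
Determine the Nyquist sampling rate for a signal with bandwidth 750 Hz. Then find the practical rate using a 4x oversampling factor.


By Nyquist theorem, fs_min = 2 * fmax.
fs_min = 2 * 750 = 1500 Hz
Practical rate = 4 * fs_min = 4 * 1500 = 6000 Hz

fs_min = 1500 Hz, fs_practical = 6000 Hz


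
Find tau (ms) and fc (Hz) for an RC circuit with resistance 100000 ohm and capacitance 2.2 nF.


Time constant: tau = R * C.
tau = 100000 * 2.20e-09 = 0.00022 s
tau = 0.22 ms
Cutoff frequency: fc = 1 / (2*pi*R*C).
fc = 1 / (2*pi*0.00022) = 723.43 Hz

tau = 0.22 ms, fc = 723.43 Hz


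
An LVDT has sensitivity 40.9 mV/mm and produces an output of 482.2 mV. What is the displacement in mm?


Displacement = Vout / sensitivity.
d = 482.2 / 40.9
d = 11.79 mm

11.79 mm


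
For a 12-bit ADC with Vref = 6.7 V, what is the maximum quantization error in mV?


The maximum quantization error is +/- LSB/2.
LSB = Vref / 2^n = 6.7 / 4096 = 0.00163574 V
Max error = LSB / 2 = 0.00163574 / 2 = 0.00081787 V
Max error = 0.8179 mV

0.8179 mV


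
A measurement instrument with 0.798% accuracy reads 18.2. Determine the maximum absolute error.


Absolute error = (accuracy% / 100) * reading.
Error = (0.798 / 100) * 18.2
Error = 0.00798 * 18.2
Error = 0.1452

0.1452


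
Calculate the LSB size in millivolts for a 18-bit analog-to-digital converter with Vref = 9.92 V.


The resolution (LSB) of an ADC is Vref / 2^n.
LSB = 9.92 / 2^18
LSB = 9.92 / 262144
LSB = 3.784e-05 V = 0.0378418 mV

0.0378418 mV


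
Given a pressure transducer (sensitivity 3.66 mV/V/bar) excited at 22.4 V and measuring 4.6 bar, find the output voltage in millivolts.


Output = sensitivity * Vex * P.
Vout = 3.66 * 22.4 * 4.6
Vout = 81.984 * 4.6
Vout = 377.13 mV

377.13 mV


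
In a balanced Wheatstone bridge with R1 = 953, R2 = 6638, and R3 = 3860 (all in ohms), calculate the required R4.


At balance: R1*R4 = R2*R3, so R4 = R2*R3/R1.
R4 = 6638 * 3860 / 953
R4 = 25622680 / 953
R4 = 26886.34 ohm

26886.34 ohm


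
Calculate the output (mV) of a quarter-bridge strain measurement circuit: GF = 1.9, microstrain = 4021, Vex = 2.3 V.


Quarter bridge output: Vout = (GF * epsilon * Vex) / 4.
Vout = (1.9 * 4021e-6 * 2.3) / 4
Vout = 0.01757177 / 4 V
Vout = 0.00439294 V = 4.3929 mV

4.3929 mV


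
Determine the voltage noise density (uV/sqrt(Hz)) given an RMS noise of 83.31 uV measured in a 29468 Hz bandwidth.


Noise spectral density = Vrms / sqrt(BW).
NSD = 83.31 / sqrt(29468)
NSD = 83.31 / 171.6625
NSD = 0.4853 uV/sqrt(Hz)

0.4853 uV/sqrt(Hz)


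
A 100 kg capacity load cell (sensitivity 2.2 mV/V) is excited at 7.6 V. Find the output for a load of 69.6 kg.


Vout = rated_output * Vex * (load / capacity).
Vout = 2.2 * 7.6 * (69.6 / 100)
Vout = 2.2 * 7.6 * 0.696
Vout = 11.637 mV

11.637 mV


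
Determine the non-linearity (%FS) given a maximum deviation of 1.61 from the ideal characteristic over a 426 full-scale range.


Linearity error = (max deviation / full scale) * 100%.
Linearity = (1.61 / 426) * 100
Linearity = 0.378 %FS

0.378 %FS


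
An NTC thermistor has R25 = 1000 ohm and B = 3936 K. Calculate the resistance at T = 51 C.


NTC thermistor equation: Rt = R25 * exp(B * (1/T - 1/T25)).
T in Kelvin: 324.15 K, T25 = 298.15 K
1/T - 1/T25 = 1/324.15 - 1/298.15 = -0.00026902
B * (1/T - 1/T25) = 3936 * -0.00026902 = -1.0589
Rt = 1000 * exp(-1.0589) = 346.8 ohm

346.8 ohm


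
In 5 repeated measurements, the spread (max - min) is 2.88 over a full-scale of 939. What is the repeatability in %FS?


Repeatability = (spread / full scale) * 100%.
R = (2.88 / 939) * 100
R = 0.307 %FS

0.307 %FS


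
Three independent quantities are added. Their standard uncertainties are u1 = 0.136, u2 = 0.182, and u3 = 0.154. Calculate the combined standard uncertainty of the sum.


For a sum of independent quantities, uc = sqrt(u1^2 + u2^2 + u3^2).
uc = sqrt(0.136^2 + 0.182^2 + 0.154^2)
uc = sqrt(0.018496 + 0.033124 + 0.023716)
uc = 0.2745

0.2745


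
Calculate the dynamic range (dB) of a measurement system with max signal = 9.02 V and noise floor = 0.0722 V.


Dynamic range = 20 * log10(Vmax / Vnoise).
DR = 20 * log10(9.02 / 0.0722)
DR = 20 * log10(124.93)
DR = 41.93 dB

41.93 dB


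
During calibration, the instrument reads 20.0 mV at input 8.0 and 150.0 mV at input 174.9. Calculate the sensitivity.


Sensitivity = (y2 - y1) / (x2 - x1).
S = (150.0 - 20.0) / (174.9 - 8.0)
S = 130.0 / 166.9
S = 0.7789 mV/unit

0.7789 mV/unit


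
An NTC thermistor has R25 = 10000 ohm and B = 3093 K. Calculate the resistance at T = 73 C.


NTC thermistor equation: Rt = R25 * exp(B * (1/T - 1/T25)).
T in Kelvin: 346.15 K, T25 = 298.15 K
1/T - 1/T25 = 1/346.15 - 1/298.15 = -0.0004651
B * (1/T - 1/T25) = 3093 * -0.0004651 = -1.4385
Rt = 10000 * exp(-1.4385) = 2372.7 ohm

2372.7 ohm


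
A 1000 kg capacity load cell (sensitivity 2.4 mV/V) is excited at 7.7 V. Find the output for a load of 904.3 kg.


Vout = rated_output * Vex * (load / capacity).
Vout = 2.4 * 7.7 * (904.3 / 1000)
Vout = 2.4 * 7.7 * 0.9043
Vout = 16.711 mV

16.711 mV


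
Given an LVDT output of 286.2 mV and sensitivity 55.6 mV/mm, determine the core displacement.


Displacement = Vout / sensitivity.
d = 286.2 / 55.6
d = 5.147 mm

5.147 mm


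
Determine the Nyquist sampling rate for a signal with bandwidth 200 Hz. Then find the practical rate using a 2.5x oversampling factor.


By Nyquist theorem, fs_min = 2 * fmax.
fs_min = 2 * 200 = 400 Hz
Practical rate = 2.5 * fs_min = 2.5 * 400 = 1000 Hz

fs_min = 400 Hz, fs_practical = 1000 Hz


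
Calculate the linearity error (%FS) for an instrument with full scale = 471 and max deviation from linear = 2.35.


Linearity error = (max deviation / full scale) * 100%.
Linearity = (2.35 / 471) * 100
Linearity = 0.499 %FS

0.499 %FS


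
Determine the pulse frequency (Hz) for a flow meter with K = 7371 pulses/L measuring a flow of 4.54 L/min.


Frequency = K * Q / 60 (converting L/min to L/s).
f = 7371 * 4.54 / 60
f = 33464.34 / 60
f = 557.74 Hz

557.74 Hz


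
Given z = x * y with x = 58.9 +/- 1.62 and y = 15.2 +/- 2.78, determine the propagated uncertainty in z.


For a product z = x*y, the relative uncertainty is:
uz/z = sqrt((ux/x)^2 + (uy/y)^2)
Relative uncertainties: ux/x = 1.62/58.9 = 0.027504
uy/y = 2.78/15.2 = 0.182895
z = 58.9 * 15.2 = 895.3
uz = 895.3 * sqrt(0.027504^2 + 0.182895^2) = 165.583

165.583


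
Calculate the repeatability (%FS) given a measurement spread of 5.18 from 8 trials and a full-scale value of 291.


Repeatability = (spread / full scale) * 100%.
R = (5.18 / 291) * 100
R = 1.78 %FS

1.78 %FS


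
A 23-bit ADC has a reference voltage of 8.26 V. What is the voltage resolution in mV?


The resolution (LSB) of an ADC is Vref / 2^n.
LSB = 8.26 / 2^23
LSB = 8.26 / 8388608
LSB = 9.8e-07 V = 0.00098467 mV

0.00098467 mV


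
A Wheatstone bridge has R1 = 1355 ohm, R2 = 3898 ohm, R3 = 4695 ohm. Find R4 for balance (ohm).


At balance: R1*R4 = R2*R3, so R4 = R2*R3/R1.
R4 = 3898 * 4695 / 1355
R4 = 18301110 / 1355
R4 = 13506.35 ohm

13506.35 ohm


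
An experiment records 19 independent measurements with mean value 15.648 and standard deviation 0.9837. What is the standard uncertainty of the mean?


The standard uncertainty for Type A evaluation is u = s / sqrt(n).
u = 0.9837 / sqrt(19)
u = 0.9837 / 4.3589
u = 0.2257

0.2257


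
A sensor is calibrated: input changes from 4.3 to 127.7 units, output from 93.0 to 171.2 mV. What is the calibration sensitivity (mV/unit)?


Sensitivity = (y2 - y1) / (x2 - x1).
S = (171.2 - 93.0) / (127.7 - 4.3)
S = 78.2 / 123.4
S = 0.6337 mV/unit

0.6337 mV/unit


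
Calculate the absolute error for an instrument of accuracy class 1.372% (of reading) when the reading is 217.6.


Absolute error = (accuracy% / 100) * reading.
Error = (1.372 / 100) * 217.6
Error = 0.01372 * 217.6
Error = 2.9855

2.9855


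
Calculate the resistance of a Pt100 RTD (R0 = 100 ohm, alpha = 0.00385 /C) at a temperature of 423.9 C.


The RTD equation: Rt = R0 * (1 + alpha * T).
Rt = 100 * (1 + 0.00385 * 423.9)
Rt = 100 * (1 + 1.632015)
Rt = 100 * 2.632015
Rt = 263.202 ohm

263.202 ohm


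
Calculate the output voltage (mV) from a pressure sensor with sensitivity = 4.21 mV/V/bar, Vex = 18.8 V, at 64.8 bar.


Output = sensitivity * Vex * P.
Vout = 4.21 * 18.8 * 64.8
Vout = 79.148 * 64.8
Vout = 5128.79 mV

5128.79 mV


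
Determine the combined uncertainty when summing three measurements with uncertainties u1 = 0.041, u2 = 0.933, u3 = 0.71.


For a sum of independent quantities, uc = sqrt(u1^2 + u2^2 + u3^2).
uc = sqrt(0.041^2 + 0.933^2 + 0.71^2)
uc = sqrt(0.001681 + 0.870489 + 0.5041)
uc = 1.1731

1.1731


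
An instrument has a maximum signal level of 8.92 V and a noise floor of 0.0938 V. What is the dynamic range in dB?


Dynamic range = 20 * log10(Vmax / Vnoise).
DR = 20 * log10(8.92 / 0.0938)
DR = 20 * log10(95.1)
DR = 39.56 dB

39.56 dB


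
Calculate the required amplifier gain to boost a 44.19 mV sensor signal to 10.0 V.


Gain = Vout / Vin (converting to same units).
G = 10.0 V / 44.19 mV
G = 10000.0 mV / 44.19 mV
G = 226.3

226.3


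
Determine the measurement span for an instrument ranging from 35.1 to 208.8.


Span = upper range - lower range.
Span = 208.8 - (35.1)
Span = 173.7

173.7


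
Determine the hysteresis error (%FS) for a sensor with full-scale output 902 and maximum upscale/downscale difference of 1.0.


Hysteresis = (max difference / full scale) * 100%.
H = (1.0 / 902) * 100
H = 0.111 %FS

0.111 %FS


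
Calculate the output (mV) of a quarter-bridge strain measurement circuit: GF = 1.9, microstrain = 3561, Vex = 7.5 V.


Quarter bridge output: Vout = (GF * epsilon * Vex) / 4.
Vout = (1.9 * 3561e-6 * 7.5) / 4
Vout = 0.05074425 / 4 V
Vout = 0.01268606 V = 12.6861 mV

12.6861 mV


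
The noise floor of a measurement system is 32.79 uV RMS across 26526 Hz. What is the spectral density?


Noise spectral density = Vrms / sqrt(BW).
NSD = 32.79 / sqrt(26526)
NSD = 32.79 / 162.868
NSD = 0.2013 uV/sqrt(Hz)

0.2013 uV/sqrt(Hz)


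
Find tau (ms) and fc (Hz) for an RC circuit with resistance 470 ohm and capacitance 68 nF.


Time constant: tau = R * C.
tau = 470 * 6.80e-08 = 3.196e-05 s
tau = 0.032 ms
Cutoff frequency: fc = 1 / (2*pi*R*C).
fc = 1 / (2*pi*3.196e-05) = 4979.82 Hz

tau = 0.032 ms, fc = 4979.82 Hz


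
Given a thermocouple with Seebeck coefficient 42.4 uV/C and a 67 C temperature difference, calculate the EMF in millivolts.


The thermocouple output V = sensitivity * dT.
V = 42.4 uV/C * 67 C
V = 2840.8 uV
V = 2.841 mV

2.841 mV


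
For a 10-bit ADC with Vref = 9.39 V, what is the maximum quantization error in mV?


The maximum quantization error is +/- LSB/2.
LSB = Vref / 2^n = 9.39 / 1024 = 0.00916992 V
Max error = LSB / 2 = 0.00916992 / 2 = 0.00458496 V
Max error = 4.585 mV

4.585 mV


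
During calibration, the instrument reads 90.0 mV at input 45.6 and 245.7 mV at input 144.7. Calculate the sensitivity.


Sensitivity = (y2 - y1) / (x2 - x1).
S = (245.7 - 90.0) / (144.7 - 45.6)
S = 155.7 / 99.1
S = 1.5711 mV/unit

1.5711 mV/unit


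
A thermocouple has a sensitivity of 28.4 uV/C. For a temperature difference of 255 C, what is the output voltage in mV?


The thermocouple output V = sensitivity * dT.
V = 28.4 uV/C * 255 C
V = 7242.0 uV
V = 7.242 mV

7.242 mV


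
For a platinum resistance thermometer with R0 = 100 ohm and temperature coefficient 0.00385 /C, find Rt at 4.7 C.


The RTD equation: Rt = R0 * (1 + alpha * T).
Rt = 100 * (1 + 0.00385 * 4.7)
Rt = 100 * (1 + 0.018095)
Rt = 100 * 1.018095
Rt = 101.809 ohm

101.809 ohm


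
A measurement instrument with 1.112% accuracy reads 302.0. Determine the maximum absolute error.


Absolute error = (accuracy% / 100) * reading.
Error = (1.112 / 100) * 302.0
Error = 0.01112 * 302.0
Error = 3.3582

3.3582


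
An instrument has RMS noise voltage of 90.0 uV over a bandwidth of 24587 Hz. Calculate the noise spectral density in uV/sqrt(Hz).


Noise spectral density = Vrms / sqrt(BW).
NSD = 90.0 / sqrt(24587)
NSD = 90.0 / 156.8024
NSD = 0.574 uV/sqrt(Hz)

0.574 uV/sqrt(Hz)


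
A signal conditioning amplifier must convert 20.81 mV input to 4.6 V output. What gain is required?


Gain = Vout / Vin (converting to same units).
G = 4.6 V / 20.81 mV
G = 4600.0 mV / 20.81 mV
G = 221.05

221.05


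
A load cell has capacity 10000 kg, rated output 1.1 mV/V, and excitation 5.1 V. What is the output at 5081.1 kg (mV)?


Vout = rated_output * Vex * (load / capacity).
Vout = 1.1 * 5.1 * (5081.1 / 10000)
Vout = 1.1 * 5.1 * 0.50811
Vout = 2.85 mV

2.85 mV


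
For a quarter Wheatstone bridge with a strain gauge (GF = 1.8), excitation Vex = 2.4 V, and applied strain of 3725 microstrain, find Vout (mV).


Quarter bridge output: Vout = (GF * epsilon * Vex) / 4.
Vout = (1.8 * 3725e-6 * 2.4) / 4
Vout = 0.016092 / 4 V
Vout = 0.004023 V = 4.023 mV

4.023 mV


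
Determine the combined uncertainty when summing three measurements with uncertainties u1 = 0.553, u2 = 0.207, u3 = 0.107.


For a sum of independent quantities, uc = sqrt(u1^2 + u2^2 + u3^2).
uc = sqrt(0.553^2 + 0.207^2 + 0.107^2)
uc = sqrt(0.305809 + 0.042849 + 0.011449)
uc = 0.6001

0.6001


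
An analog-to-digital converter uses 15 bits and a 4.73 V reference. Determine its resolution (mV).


The resolution (LSB) of an ADC is Vref / 2^n.
LSB = 4.73 / 2^15
LSB = 4.73 / 32768
LSB = 0.00014435 V = 0.14434814 mV

0.14434814 mV


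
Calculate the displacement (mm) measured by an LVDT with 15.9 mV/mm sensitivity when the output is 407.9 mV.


Displacement = Vout / sensitivity.
d = 407.9 / 15.9
d = 25.654 mm

25.654 mm


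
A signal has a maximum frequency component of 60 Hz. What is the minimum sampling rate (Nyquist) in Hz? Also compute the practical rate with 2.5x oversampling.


By Nyquist theorem, fs_min = 2 * fmax.
fs_min = 2 * 60 = 120 Hz
Practical rate = 2.5 * fs_min = 2.5 * 120 = 300 Hz

fs_min = 120 Hz, fs_practical = 300 Hz


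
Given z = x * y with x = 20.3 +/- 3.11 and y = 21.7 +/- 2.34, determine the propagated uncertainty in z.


For a product z = x*y, the relative uncertainty is:
uz/z = sqrt((ux/x)^2 + (uy/y)^2)
Relative uncertainties: ux/x = 3.11/20.3 = 0.153202
uy/y = 2.34/21.7 = 0.107834
z = 20.3 * 21.7 = 440.5
uz = 440.5 * sqrt(0.153202^2 + 0.107834^2) = 82.528

82.528


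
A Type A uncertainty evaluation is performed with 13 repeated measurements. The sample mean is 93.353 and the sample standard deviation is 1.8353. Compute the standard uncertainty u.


The standard uncertainty for Type A evaluation is u = s / sqrt(n).
u = 1.8353 / sqrt(13)
u = 1.8353 / 3.6056
u = 0.509

0.509


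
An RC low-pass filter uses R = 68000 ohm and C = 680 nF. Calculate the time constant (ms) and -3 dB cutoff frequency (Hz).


Time constant: tau = R * C.
tau = 68000 * 6.80e-07 = 0.04624 s
tau = 46.24 ms
Cutoff frequency: fc = 1 / (2*pi*R*C).
fc = 1 / (2*pi*0.04624) = 3.44 Hz

tau = 46.24 ms, fc = 3.44 Hz


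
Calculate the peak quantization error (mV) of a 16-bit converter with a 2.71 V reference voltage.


The maximum quantization error is +/- LSB/2.
LSB = Vref / 2^n = 2.71 / 65536 = 4.135e-05 V
Max error = LSB / 2 = 4.135e-05 / 2 = 2.068e-05 V
Max error = 0.0207 mV

0.0207 mV


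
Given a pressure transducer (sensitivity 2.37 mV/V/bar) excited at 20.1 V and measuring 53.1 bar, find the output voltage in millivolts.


Output = sensitivity * Vex * P.
Vout = 2.37 * 20.1 * 53.1
Vout = 47.637 * 53.1
Vout = 2529.52 mV

2529.52 mV


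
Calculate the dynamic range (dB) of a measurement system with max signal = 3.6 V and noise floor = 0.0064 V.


Dynamic range = 20 * log10(Vmax / Vnoise).
DR = 20 * log10(3.6 / 0.0064)
DR = 20 * log10(562.5)
DR = 55.0 dB

55.0 dB


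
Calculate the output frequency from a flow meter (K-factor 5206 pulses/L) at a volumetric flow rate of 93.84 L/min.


Frequency = K * Q / 60 (converting L/min to L/s).
f = 5206 * 93.84 / 60
f = 488531.04 / 60
f = 8142.18 Hz

8142.18 Hz


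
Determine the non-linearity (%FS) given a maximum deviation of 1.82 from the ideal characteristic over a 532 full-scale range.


Linearity error = (max deviation / full scale) * 100%.
Linearity = (1.82 / 532) * 100
Linearity = 0.342 %FS

0.342 %FS


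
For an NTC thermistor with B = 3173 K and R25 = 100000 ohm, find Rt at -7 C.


NTC thermistor equation: Rt = R25 * exp(B * (1/T - 1/T25)).
T in Kelvin: 266.15 K, T25 = 298.15 K
1/T - 1/T25 = 1/266.15 - 1/298.15 = 0.00040326
B * (1/T - 1/T25) = 3173 * 0.00040326 = 1.2796
Rt = 100000 * exp(1.2796) = 359503.8 ohm

359503.8 ohm


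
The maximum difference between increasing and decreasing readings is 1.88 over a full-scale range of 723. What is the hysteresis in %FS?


Hysteresis = (max difference / full scale) * 100%.
H = (1.88 / 723) * 100
H = 0.26 %FS

0.26 %FS


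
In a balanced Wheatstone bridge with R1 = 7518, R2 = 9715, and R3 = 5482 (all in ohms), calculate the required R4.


At balance: R1*R4 = R2*R3, so R4 = R2*R3/R1.
R4 = 9715 * 5482 / 7518
R4 = 53257630 / 7518
R4 = 7084.02 ohm

7084.02 ohm


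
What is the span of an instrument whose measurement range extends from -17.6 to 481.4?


Span = upper range - lower range.
Span = 481.4 - (-17.6)
Span = 499.0

499.0


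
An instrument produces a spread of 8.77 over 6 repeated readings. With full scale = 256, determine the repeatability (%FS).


Repeatability = (spread / full scale) * 100%.
R = (8.77 / 256) * 100
R = 3.426 %FS

3.426 %FS


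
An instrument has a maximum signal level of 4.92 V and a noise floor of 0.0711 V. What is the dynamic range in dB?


Dynamic range = 20 * log10(Vmax / Vnoise).
DR = 20 * log10(4.92 / 0.0711)
DR = 20 * log10(69.2)
DR = 36.8 dB

36.8 dB


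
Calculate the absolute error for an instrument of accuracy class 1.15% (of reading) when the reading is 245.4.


Absolute error = (accuracy% / 100) * reading.
Error = (1.15 / 100) * 245.4
Error = 0.0115 * 245.4
Error = 2.8221

2.8221


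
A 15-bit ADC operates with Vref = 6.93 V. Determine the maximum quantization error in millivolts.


The maximum quantization error is +/- LSB/2.
LSB = Vref / 2^n = 6.93 / 32768 = 0.00021149 V
Max error = LSB / 2 = 0.00021149 / 2 = 0.00010574 V
Max error = 0.1057 mV

0.1057 mV


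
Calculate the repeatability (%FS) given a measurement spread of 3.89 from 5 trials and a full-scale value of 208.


Repeatability = (spread / full scale) * 100%.
R = (3.89 / 208) * 100
R = 1.87 %FS

1.87 %FS


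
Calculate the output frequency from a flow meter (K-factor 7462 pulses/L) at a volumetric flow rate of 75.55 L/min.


Frequency = K * Q / 60 (converting L/min to L/s).
f = 7462 * 75.55 / 60
f = 563754.1 / 60
f = 9395.9 Hz

9395.9 Hz


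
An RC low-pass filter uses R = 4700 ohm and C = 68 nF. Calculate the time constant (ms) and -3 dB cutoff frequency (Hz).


Time constant: tau = R * C.
tau = 4700 * 6.80e-08 = 0.0003196 s
tau = 0.3196 ms
Cutoff frequency: fc = 1 / (2*pi*R*C).
fc = 1 / (2*pi*0.0003196) = 497.98 Hz

tau = 0.3196 ms, fc = 497.98 Hz


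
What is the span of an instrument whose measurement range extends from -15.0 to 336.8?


Span = upper range - lower range.
Span = 336.8 - (-15.0)
Span = 351.8

351.8


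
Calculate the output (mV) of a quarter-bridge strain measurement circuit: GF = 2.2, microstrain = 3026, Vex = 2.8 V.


Quarter bridge output: Vout = (GF * epsilon * Vex) / 4.
Vout = (2.2 * 3026e-6 * 2.8) / 4
Vout = 0.01864016 / 4 V
Vout = 0.00466004 V = 4.66 mV

4.66 mV


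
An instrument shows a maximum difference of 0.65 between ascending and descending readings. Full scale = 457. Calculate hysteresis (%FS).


Hysteresis = (max difference / full scale) * 100%.
H = (0.65 / 457) * 100
H = 0.142 %FS

0.142 %FS


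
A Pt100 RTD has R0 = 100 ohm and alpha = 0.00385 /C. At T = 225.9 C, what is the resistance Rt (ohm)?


The RTD equation: Rt = R0 * (1 + alpha * T).
Rt = 100 * (1 + 0.00385 * 225.9)
Rt = 100 * (1 + 0.869715)
Rt = 100 * 1.869715
Rt = 186.971 ohm

186.971 ohm


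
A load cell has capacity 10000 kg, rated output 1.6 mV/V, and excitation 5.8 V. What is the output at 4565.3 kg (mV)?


Vout = rated_output * Vex * (load / capacity).
Vout = 1.6 * 5.8 * (4565.3 / 10000)
Vout = 1.6 * 5.8 * 0.45653
Vout = 4.237 mV

4.237 mV


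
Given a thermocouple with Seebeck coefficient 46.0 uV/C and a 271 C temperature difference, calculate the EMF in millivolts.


The thermocouple output V = sensitivity * dT.
V = 46.0 uV/C * 271 C
V = 12466.0 uV
V = 12.466 mV

12.466 mV


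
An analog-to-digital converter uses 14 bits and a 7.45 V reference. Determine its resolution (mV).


The resolution (LSB) of an ADC is Vref / 2^n.
LSB = 7.45 / 2^14
LSB = 7.45 / 16384
LSB = 0.00045471 V = 0.45471191 mV

0.45471191 mV


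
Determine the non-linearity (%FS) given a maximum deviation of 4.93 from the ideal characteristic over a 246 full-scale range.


Linearity error = (max deviation / full scale) * 100%.
Linearity = (4.93 / 246) * 100
Linearity = 2.004 %FS

2.004 %FS


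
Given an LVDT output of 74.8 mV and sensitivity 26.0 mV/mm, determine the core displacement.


Displacement = Vout / sensitivity.
d = 74.8 / 26.0
d = 2.877 mm

2.877 mm


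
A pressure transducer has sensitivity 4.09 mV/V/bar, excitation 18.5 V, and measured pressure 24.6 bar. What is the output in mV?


Output = sensitivity * Vex * P.
Vout = 4.09 * 18.5 * 24.6
Vout = 75.665 * 24.6
Vout = 1861.36 mV

1861.36 mV


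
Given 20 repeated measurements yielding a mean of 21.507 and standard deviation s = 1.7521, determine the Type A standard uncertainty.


The standard uncertainty for Type A evaluation is u = s / sqrt(n).
u = 1.7521 / sqrt(20)
u = 1.7521 / 4.4721
u = 0.3918

0.3918


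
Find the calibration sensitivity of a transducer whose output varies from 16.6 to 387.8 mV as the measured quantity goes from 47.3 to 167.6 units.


Sensitivity = (y2 - y1) / (x2 - x1).
S = (387.8 - 16.6) / (167.6 - 47.3)
S = 371.2 / 120.3
S = 3.0856 mV/unit

3.0856 mV/unit


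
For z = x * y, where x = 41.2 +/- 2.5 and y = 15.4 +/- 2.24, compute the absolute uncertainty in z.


For a product z = x*y, the relative uncertainty is:
uz/z = sqrt((ux/x)^2 + (uy/y)^2)
Relative uncertainties: ux/x = 2.5/41.2 = 0.06068
uy/y = 2.24/15.4 = 0.145455
z = 41.2 * 15.4 = 634.5
uz = 634.5 * sqrt(0.06068^2 + 0.145455^2) = 99.997

99.997


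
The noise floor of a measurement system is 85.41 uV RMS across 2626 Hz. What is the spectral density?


Noise spectral density = Vrms / sqrt(BW).
NSD = 85.41 / sqrt(2626)
NSD = 85.41 / 51.2445
NSD = 1.6667 uV/sqrt(Hz)

1.6667 uV/sqrt(Hz)


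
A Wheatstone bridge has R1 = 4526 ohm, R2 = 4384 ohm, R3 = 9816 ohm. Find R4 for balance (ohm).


At balance: R1*R4 = R2*R3, so R4 = R2*R3/R1.
R4 = 4384 * 9816 / 4526
R4 = 43033344 / 4526
R4 = 9508.03 ohm

9508.03 ohm


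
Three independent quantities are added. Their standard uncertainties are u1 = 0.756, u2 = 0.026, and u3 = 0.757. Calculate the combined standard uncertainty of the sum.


For a sum of independent quantities, uc = sqrt(u1^2 + u2^2 + u3^2).
uc = sqrt(0.756^2 + 0.026^2 + 0.757^2)
uc = sqrt(0.571536 + 0.000676 + 0.573049)
uc = 1.0702

1.0702


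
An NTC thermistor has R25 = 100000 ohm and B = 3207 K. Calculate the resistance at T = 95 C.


NTC thermistor equation: Rt = R25 * exp(B * (1/T - 1/T25)).
T in Kelvin: 368.15 K, T25 = 298.15 K
1/T - 1/T25 = 1/368.15 - 1/298.15 = -0.00063773
B * (1/T - 1/T25) = 3207 * -0.00063773 = -2.0452
Rt = 100000 * exp(-2.0452) = 12935.3 ohm

12935.3 ohm


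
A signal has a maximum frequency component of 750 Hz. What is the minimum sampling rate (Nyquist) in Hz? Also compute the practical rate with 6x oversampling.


By Nyquist theorem, fs_min = 2 * fmax.
fs_min = 2 * 750 = 1500 Hz
Practical rate = 6 * fs_min = 6 * 1500 = 9000 Hz

fs_min = 1500 Hz, fs_practical = 9000 Hz


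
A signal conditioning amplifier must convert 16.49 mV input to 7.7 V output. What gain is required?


Gain = Vout / Vin (converting to same units).
G = 7.7 V / 16.49 mV
G = 7700.0 mV / 16.49 mV
G = 466.95

466.95


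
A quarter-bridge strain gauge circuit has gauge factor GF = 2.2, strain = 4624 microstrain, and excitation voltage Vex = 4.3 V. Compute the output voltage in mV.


Quarter bridge output: Vout = (GF * epsilon * Vex) / 4.
Vout = (2.2 * 4624e-6 * 4.3) / 4
Vout = 0.04374304 / 4 V
Vout = 0.01093576 V = 10.9358 mV

10.9358 mV


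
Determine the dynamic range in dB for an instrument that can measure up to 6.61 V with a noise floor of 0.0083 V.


Dynamic range = 20 * log10(Vmax / Vnoise).
DR = 20 * log10(6.61 / 0.0083)
DR = 20 * log10(796.39)
DR = 58.02 dB

58.02 dB


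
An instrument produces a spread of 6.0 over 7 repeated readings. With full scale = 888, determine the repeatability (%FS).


Repeatability = (spread / full scale) * 100%.
R = (6.0 / 888) * 100
R = 0.676 %FS

0.676 %FS


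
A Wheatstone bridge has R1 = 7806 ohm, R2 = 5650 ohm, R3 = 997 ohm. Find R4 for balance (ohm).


At balance: R1*R4 = R2*R3, so R4 = R2*R3/R1.
R4 = 5650 * 997 / 7806
R4 = 5633050 / 7806
R4 = 721.63 ohm

721.63 ohm


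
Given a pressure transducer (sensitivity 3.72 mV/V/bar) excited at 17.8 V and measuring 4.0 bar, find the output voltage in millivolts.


Output = sensitivity * Vex * P.
Vout = 3.72 * 17.8 * 4.0
Vout = 66.216 * 4.0
Vout = 264.86 mV

264.86 mV


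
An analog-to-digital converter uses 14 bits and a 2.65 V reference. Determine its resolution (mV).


The resolution (LSB) of an ADC is Vref / 2^n.
LSB = 2.65 / 2^14
LSB = 2.65 / 16384
LSB = 0.00016174 V = 0.16174316 mV

0.16174316 mV


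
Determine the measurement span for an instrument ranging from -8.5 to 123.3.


Span = upper range - lower range.
Span = 123.3 - (-8.5)
Span = 131.8

131.8


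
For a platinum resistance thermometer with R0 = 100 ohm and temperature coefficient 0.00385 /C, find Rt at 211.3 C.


The RTD equation: Rt = R0 * (1 + alpha * T).
Rt = 100 * (1 + 0.00385 * 211.3)
Rt = 100 * (1 + 0.813505)
Rt = 100 * 1.813505
Rt = 181.351 ohm

181.351 ohm


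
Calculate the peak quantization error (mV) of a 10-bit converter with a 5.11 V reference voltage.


The maximum quantization error is +/- LSB/2.
LSB = Vref / 2^n = 5.11 / 1024 = 0.00499023 V
Max error = LSB / 2 = 0.00499023 / 2 = 0.00249512 V
Max error = 2.4951 mV

2.4951 mV


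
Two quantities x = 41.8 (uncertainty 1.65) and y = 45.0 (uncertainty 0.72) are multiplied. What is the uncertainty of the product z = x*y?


For a product z = x*y, the relative uncertainty is:
uz/z = sqrt((ux/x)^2 + (uy/y)^2)
Relative uncertainties: ux/x = 1.65/41.8 = 0.039474
uy/y = 0.72/45.0 = 0.016
z = 41.8 * 45.0 = 1881.0
uz = 1881.0 * sqrt(0.039474^2 + 0.016^2) = 80.118

80.118


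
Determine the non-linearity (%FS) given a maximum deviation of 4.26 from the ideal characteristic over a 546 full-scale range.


Linearity error = (max deviation / full scale) * 100%.
Linearity = (4.26 / 546) * 100
Linearity = 0.78 %FS

0.78 %FS


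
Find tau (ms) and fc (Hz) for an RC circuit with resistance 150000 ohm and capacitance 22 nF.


Time constant: tau = R * C.
tau = 150000 * 2.20e-08 = 0.0033 s
tau = 3.3 ms
Cutoff frequency: fc = 1 / (2*pi*R*C).
fc = 1 / (2*pi*0.0033) = 48.23 Hz

tau = 3.3 ms, fc = 48.23 Hz


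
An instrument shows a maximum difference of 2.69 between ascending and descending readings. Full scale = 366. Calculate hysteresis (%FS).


Hysteresis = (max difference / full scale) * 100%.
H = (2.69 / 366) * 100
H = 0.735 %FS

0.735 %FS


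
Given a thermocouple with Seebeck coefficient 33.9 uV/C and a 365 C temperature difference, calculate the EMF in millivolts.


The thermocouple output V = sensitivity * dT.
V = 33.9 uV/C * 365 C
V = 12373.5 uV
V = 12.373 mV

12.373 mV


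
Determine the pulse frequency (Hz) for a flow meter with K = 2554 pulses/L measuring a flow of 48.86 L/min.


Frequency = K * Q / 60 (converting L/min to L/s).
f = 2554 * 48.86 / 60
f = 124788.44 / 60
f = 2079.81 Hz

2079.81 Hz


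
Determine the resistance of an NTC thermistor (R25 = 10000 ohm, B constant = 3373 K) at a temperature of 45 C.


NTC thermistor equation: Rt = R25 * exp(B * (1/T - 1/T25)).
T in Kelvin: 318.15 K, T25 = 298.15 K
1/T - 1/T25 = 1/318.15 - 1/298.15 = -0.00021084
B * (1/T - 1/T25) = 3373 * -0.00021084 = -0.7112
Rt = 10000 * exp(-0.7112) = 4910.6 ohm

4910.6 ohm


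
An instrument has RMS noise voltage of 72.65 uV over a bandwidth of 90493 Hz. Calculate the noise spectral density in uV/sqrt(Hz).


Noise spectral density = Vrms / sqrt(BW).
NSD = 72.65 / sqrt(90493)
NSD = 72.65 / 300.8205
NSD = 0.2415 uV/sqrt(Hz)

0.2415 uV/sqrt(Hz)


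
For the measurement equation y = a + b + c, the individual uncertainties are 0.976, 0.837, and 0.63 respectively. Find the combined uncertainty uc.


For a sum of independent quantities, uc = sqrt(u1^2 + u2^2 + u3^2).
uc = sqrt(0.976^2 + 0.837^2 + 0.63^2)
uc = sqrt(0.952576 + 0.700569 + 0.3969)
uc = 1.4318

1.4318


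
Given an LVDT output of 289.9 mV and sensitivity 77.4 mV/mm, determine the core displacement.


Displacement = Vout / sensitivity.
d = 289.9 / 77.4
d = 3.745 mm

3.745 mm


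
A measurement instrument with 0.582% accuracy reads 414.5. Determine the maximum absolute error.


Absolute error = (accuracy% / 100) * reading.
Error = (0.582 / 100) * 414.5
Error = 0.00582 * 414.5
Error = 2.4124

2.4124


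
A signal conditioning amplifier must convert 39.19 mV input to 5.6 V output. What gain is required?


Gain = Vout / Vin (converting to same units).
G = 5.6 V / 39.19 mV
G = 5600.0 mV / 39.19 mV
G = 142.89

142.89


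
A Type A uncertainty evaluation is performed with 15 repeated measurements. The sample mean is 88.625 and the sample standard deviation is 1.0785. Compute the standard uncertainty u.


The standard uncertainty for Type A evaluation is u = s / sqrt(n).
u = 1.0785 / sqrt(15)
u = 1.0785 / 3.873
u = 0.2785

0.2785


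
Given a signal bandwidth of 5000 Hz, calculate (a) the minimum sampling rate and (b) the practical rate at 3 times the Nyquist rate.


By Nyquist theorem, fs_min = 2 * fmax.
fs_min = 2 * 5000 = 10000 Hz
Practical rate = 3 * fs_min = 3 * 10000 = 30000 Hz

fs_min = 10000 Hz, fs_practical = 30000 Hz


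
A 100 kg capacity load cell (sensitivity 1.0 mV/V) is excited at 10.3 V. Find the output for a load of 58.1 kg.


Vout = rated_output * Vex * (load / capacity).
Vout = 1.0 * 10.3 * (58.1 / 100)
Vout = 1.0 * 10.3 * 0.581
Vout = 5.984 mV

5.984 mV


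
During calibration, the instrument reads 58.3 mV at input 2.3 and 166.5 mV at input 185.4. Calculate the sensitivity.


Sensitivity = (y2 - y1) / (x2 - x1).
S = (166.5 - 58.3) / (185.4 - 2.3)
S = 108.2 / 183.1
S = 0.5909 mV/unit

0.5909 mV/unit


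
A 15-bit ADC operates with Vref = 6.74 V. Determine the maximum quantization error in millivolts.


The maximum quantization error is +/- LSB/2.
LSB = Vref / 2^n = 6.74 / 32768 = 0.00020569 V
Max error = LSB / 2 = 0.00020569 / 2 = 0.00010284 V
Max error = 0.1028 mV

0.1028 mV


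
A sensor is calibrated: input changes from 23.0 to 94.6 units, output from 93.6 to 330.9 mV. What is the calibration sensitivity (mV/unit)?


Sensitivity = (y2 - y1) / (x2 - x1).
S = (330.9 - 93.6) / (94.6 - 23.0)
S = 237.3 / 71.6
S = 3.3142 mV/unit

3.3142 mV/unit


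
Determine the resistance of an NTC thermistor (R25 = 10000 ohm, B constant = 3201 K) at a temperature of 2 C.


NTC thermistor equation: Rt = R25 * exp(B * (1/T - 1/T25)).
T in Kelvin: 275.15 K, T25 = 298.15 K
1/T - 1/T25 = 1/275.15 - 1/298.15 = 0.00028036
B * (1/T - 1/T25) = 3201 * 0.00028036 = 0.8974
Rt = 10000 * exp(0.8974) = 24533.3 ohm

24533.3 ohm


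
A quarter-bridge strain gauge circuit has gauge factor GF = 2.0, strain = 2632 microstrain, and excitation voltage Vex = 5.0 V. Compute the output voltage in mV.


Quarter bridge output: Vout = (GF * epsilon * Vex) / 4.
Vout = (2.0 * 2632e-6 * 5.0) / 4
Vout = 0.02632 / 4 V
Vout = 0.00658 V = 6.58 mV

6.58 mV


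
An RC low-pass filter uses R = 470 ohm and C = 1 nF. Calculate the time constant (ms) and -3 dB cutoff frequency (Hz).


Time constant: tau = R * C.
tau = 470 * 1.00e-09 = 4.7e-07 s
tau = 0.0005 ms
Cutoff frequency: fc = 1 / (2*pi*R*C).
fc = 1 / (2*pi*4.7e-07) = 338627.54 Hz

tau = 0.0005 ms, fc = 338627.54 Hz


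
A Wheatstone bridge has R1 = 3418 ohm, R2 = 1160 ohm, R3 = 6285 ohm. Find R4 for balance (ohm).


At balance: R1*R4 = R2*R3, so R4 = R2*R3/R1.
R4 = 1160 * 6285 / 3418
R4 = 7290600 / 3418
R4 = 2133.0 ohm

2133.0 ohm


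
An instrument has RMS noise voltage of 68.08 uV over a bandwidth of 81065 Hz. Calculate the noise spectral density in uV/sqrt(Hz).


Noise spectral density = Vrms / sqrt(BW).
NSD = 68.08 / sqrt(81065)
NSD = 68.08 / 284.7192
NSD = 0.2391 uV/sqrt(Hz)

0.2391 uV/sqrt(Hz)
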